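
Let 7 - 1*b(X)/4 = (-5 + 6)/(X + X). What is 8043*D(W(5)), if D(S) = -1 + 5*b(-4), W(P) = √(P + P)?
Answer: 2276169/2 ≈ 1.1381e+6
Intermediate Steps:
W(P) = √2*√P (W(P) = √(2*P) = √2*√P)
b(X) = 28 - 2/X (b(X) = 28 - 4*(-5 + 6)/(X + X) = 28 - 4/(2*X) = 28 - 4*1/(2*X) = 28 - 2/X)
D(S) = 283/2 (D(S) = -1 + 5*(28 - 2/(-4)) = -1 + 5*(28 - 2*(-¼)) = -1 + 5*(28 + ½) = -1 + 5*(57/2) = -1 + 285/2 = 283/2)
8043*D(W(5)) = 8043*(283/2) = 2276169/2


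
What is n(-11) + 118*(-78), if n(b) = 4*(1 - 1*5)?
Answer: -9220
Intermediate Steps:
n(b) = -16 (n(b) = 4*(1 - 5) = 4*(-4) = -16)
n(-11) + 118*(-78) = -16 + 118*(-78) = -16 - 9204 = -9220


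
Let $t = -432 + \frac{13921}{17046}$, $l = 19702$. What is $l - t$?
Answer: $\frac{343190243}{17046} \approx 20133.0$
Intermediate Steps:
$t = - \frac{7349951}{17046}$ ($t = -432 + 13921 \cdot \frac{1}{17046} = -432 + \frac{13921}{17046} = - \frac{7349951}{17046} \approx -431.18$)
$l - t = 19702 - - \frac{7349951}{17046} = 19702 + \frac{7349951}{17046} = \frac{343190243}{17046}$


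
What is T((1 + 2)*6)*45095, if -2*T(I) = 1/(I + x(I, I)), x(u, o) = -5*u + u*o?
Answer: -45095/504 ≈ -89.474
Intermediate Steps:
x(u, o) = -5*u + o*u
T(I) = -1/(2*(I + I*(-5 + I)))
T((1 + 2)*6)*45095 = -1/(2*((1 + 2)*6)*(-4 + (1 + 2)*6))*45095 = -1/(2*(3*6)*(-4 + 3*6))*45095 = -½/(18*(-4 + 18))*45095 = -½*1/18/14*45095 = -½*1/18*1/14*45095 = -1/504*45095 = -45095/504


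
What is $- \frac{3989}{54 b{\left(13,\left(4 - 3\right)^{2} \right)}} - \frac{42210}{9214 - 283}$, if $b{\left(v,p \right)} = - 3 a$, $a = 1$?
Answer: $\frac{9595913}{482274} \approx 19.897$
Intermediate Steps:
$b{\left(v,p \right)} = -3$ ($b{\left(v,p \right)} = \left(-3\right) 1 = -3$)
$- \frac{3989}{54 b{\left(13,\left(4 - 3\right)^{2} \right)}} - \frac{42210}{9214 - 283} = - \frac{3989}{54 \left(-3\right)} - \frac{42210}{9214 - 283} = - \frac{3989}{-162} - \frac{42210}{8931} = \left(-3989\right) \left(- \frac{1}{162}\right) - \frac{14070}{2977} = \frac{3989}{162} - \frac{14070}{2977} = \frac{9595913}{482274}$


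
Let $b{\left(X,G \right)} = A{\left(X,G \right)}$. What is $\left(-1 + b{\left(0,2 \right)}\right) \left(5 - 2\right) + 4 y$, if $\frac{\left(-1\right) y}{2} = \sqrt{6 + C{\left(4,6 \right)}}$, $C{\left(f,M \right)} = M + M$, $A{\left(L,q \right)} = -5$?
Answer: $-18 - 24 \sqrt{2} \approx -51.941$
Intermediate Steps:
$b{\left(X,G \right)} = -5$
$C{\left(f,M \right)} = 2 M$
$y = - 6 \sqrt{2}$ ($y = - 2 \sqrt{6 + 2 \cdot 6} = - 2 \sqrt{6 + 12} = - 2 \sqrt{18} = - 2 \cdot 3 \sqrt{2} = - 6 \sqrt{2} \approx -8.4853$)
$\left(-1 + b{\left(0,2 \right)}\right) \left(5 - 2\right) + 4 y = \left(-1 - 5\right) \left(5 - 2\right) + 4 \left(- 6 \sqrt{2}\right) = \left(-6\right) 3 - 24 \sqrt{2} = -18 - 24 \sqrt{2}$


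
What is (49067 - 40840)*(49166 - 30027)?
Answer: 157456553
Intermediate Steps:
(49067 - 40840)*(49166 - 30027) = 8227*19139 = 157456553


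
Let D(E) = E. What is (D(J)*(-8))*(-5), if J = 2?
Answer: 80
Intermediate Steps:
(D(J)*(-8))*(-5) = (2*(-8))*(-5) = -16*(-5) = 80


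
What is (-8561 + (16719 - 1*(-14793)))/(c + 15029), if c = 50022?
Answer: 22951/65051 ≈ 0.35282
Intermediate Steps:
(-8561 + (16719 - 1*(-14793)))/(c + 15029) = (-8561 + (16719 - 1*(-14793)))/(50022 + 15029) = (-8561 + (16719 + 14793))/65051 = (-8561 + 31512)*(1/65051) = 22951*(1/65051) = 22951/65051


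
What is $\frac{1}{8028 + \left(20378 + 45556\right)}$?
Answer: $\frac{1}{73962} \approx 1.352 \cdot 10^{-5}$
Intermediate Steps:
$\frac{1}{8028 + \left(20378 + 45556\right)} = \frac{1}{8028 + 65934} = \frac{1}{73962}$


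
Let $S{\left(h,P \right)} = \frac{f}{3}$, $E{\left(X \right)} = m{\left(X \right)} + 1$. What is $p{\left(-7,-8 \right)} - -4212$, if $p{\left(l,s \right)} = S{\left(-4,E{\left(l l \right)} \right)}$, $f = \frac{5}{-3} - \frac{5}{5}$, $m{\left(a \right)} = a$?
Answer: $\frac{37900}{9} \approx 4211.1$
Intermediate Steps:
$E{\left(X \right)} = 1 + X$ ($E{\left(X \right)} = X + 1 = 1 + X$)
$f = - \frac{8}{3}$ ($f = 5 \left(- \frac{1}{3}\right) - 1 = - \frac{5}{3} - 1 = - \frac{8}{3} \approx -2.6667$)
$S{\left(h,P \right)} = - \frac{8}{9}$ ($S{\left(h,P \right)} = - \frac{8}{3 \cdot 3} = \left(- \frac{8}{3}\right) \frac{1}{3} = - \frac{8}{9}$)
$p{\left(l,s \right)} = - \frac{8}{9}$
$p{\left(-7,-8 \right)} - -4212 = - \frac{8}{9} - -4212 = - \frac{8}{9} + 4212 = \frac{37900}{9}$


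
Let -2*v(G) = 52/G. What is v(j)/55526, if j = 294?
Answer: -13/8162322 ≈ -1.5927e-6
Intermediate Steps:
v(G) = -26/G
v(j)/55526 = -26/294/55526 = -26*1/294*(1/55526) = -13/147*1/55526 = -13/8162322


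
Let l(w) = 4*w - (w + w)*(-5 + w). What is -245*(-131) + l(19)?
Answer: 31639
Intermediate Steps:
l(w) = 4*w - 2*w*(-5 + w)
-245*(-131) + l(19) = -245*(-131) + 2*19*(7 - 1*19) = 32095 + 2*19*(7 - 19) = 32095 + 2*19*(-12) = 32095 - 456 = 31639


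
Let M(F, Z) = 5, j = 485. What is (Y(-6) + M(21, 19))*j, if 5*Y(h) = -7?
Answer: 1746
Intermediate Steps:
Y(h) = -7/5 (Y(h) = (⅕)*(-7) = -7/5)
(Y(-6) + M(21, 19))*j = (-7/5 + 5)*485 = (18/5)*485 = 1746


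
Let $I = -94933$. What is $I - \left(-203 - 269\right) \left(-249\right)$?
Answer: $-212461$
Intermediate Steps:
$I - \left(-203 - 269\right) \left(-249\right) = -94933 - \left(-203 - 269\right) \left(-249\right) = -94933 - \left(-472\right) \left(-249\right) = -94933 - 117528 = -212461$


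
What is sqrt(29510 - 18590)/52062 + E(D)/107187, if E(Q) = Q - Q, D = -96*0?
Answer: sqrt(2730)/26031 ≈ 0.0020072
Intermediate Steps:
D = 0
E(Q) = 0
sqrt(29510 - 18590)/52062 + E(D)/107187 = sqrt(29510 - 18590)/52062 + 0/107187 = sqrt(10920)*(1/52062) + 0*(1/107187) = (2*sqrt(2730))*(1/52062) + 0 = sqrt(2730)/26031 + 0 = sqrt(2730)/26031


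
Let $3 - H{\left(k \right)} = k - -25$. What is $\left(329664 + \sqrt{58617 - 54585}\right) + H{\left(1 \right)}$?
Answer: $329641 + 24 \sqrt{7} \approx 3.297 \cdot 10^{5}$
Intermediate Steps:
$H{\left(k \right)} = -22 - k$ ($H{\left(k \right)} = 3 - \left(k - -25\right) = 3 - \left(k + 25\right) = 3 - \left(25 + k\right) = -22 - k$)
$\left(329664 + \sqrt{58617 - 54585}\right) + H{\left(1 \right)} = \left(329664 + \sqrt{58617 - 54585}\right) - 23 = \left(329664 + \sqrt{4032}\right) - 23 = \left(329664 + 24 \sqrt{7}\right) - 23 = 329641 + 24 \sqrt{7}$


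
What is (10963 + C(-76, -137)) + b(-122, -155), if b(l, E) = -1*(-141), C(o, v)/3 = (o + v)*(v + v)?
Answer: 186190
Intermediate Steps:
C(o, v) = 6*v*(o + v) (C(o, v) = 3*((o + v)*(v + v)) = 3*((o + v)*(2*v)) = 3*(2*v*(o + v)) = 6*v*(o + v))
b(l, E) = 141
(10963 + C(-76, -137)) + b(-122, -155) = (10963 + 6*(-137)*(-76 - 137)) + 141 = (10963 + 6*(-137)*(-213)) + 141 = (10963 + 175086) + 141 = 186049 + 141 = 186190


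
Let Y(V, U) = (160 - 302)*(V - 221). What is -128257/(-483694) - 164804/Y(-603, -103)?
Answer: -8088451365/7074508444 ≈ -1.1433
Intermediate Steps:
Y(V, U) = 31382 - 142*V (Y(V, U) = -142*(-221 + V) = 31382 - 142*V)
-128257/(-483694) - 164804/Y(-603, -103) = -128257/(-483694) - 164804/(31382 - 142*(-603)) = -128257*(-1/483694) - 164804/(31382 + 85626) = 128257/483694 - 164804/117008 = 128257/483694 - 164804*1/117008 = 128257/483694 - 41201/29252 = -8088451365/7074508444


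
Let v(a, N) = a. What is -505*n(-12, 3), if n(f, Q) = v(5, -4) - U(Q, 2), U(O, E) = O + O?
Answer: 505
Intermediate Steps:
U(O, E) = 2*O
n(f, Q) = 5 - 2*Q
-505*n(-12, 3) = -505*(5 - 2*3) = -505*(5 - 6) = -505*(-1) = 505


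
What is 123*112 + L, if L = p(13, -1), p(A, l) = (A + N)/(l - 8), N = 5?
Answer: 13774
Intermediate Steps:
p(A, l) = (5 + A)/(-8 + l) (p(A, l) = (A + 5)/(l - 8) = (5 + A)/(-8 + l))
L = -2 (L = (5 + 13)/(-8 - 1) = 18/(-9) = -⅑*18 = -2)
123*112 + L = 123*112 - 2 = 13776 - 2 = 13774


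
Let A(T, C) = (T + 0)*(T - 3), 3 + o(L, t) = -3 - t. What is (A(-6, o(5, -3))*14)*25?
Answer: 18900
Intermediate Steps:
o(L, t) = -6 - t (o(L, t) = -3 + (-3 - t) = -6 - t)
A(T, C) = T*(-3 + T)
(A(-6, o(5, -3))*14)*25 = (-6*(-3 - 6)*14)*25 = (-6*(-9)*14)*25 = (54*14)*25 = 756*25 = 18900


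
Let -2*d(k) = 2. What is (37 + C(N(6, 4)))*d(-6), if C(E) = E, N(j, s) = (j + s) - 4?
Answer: -43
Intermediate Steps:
N(j, s) = -4 + j + s
d(k) = -1 (d(k) = -½*2 = -1)
(37 + C(N(6, 4)))*d(-6) = (37 + (-4 + 6 + 4))*(-1) = (37 + 6)*(-1) = 43*(-1) = -43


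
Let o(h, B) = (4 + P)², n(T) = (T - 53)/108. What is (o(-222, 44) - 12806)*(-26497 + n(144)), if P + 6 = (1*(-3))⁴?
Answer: 18786305525/108 ≈ 1.7395e+8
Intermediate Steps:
P = 75 (P = -6 + (1*(-3))⁴ = -6 + (-3)⁴ = -6 + 81 = 75)
n(T) = -53/108 + T/108 (n(T) = (-53 + T)*(1/108) = -53/108 + T/108)
o(h, B) = 6241 (o(h, B) = (4 + 75)² = 79² = 6241)
(o(-222, 44) - 12806)*(-26497 + n(144)) = (6241 - 12806)*(-26497 + (-53/108 + (1/108)*144)) = -6565*(-26497 + (-53/108 + 4/3)) = -6565*(-26497 + 91/108) = -6565*(-2861585/108) = 18786305525/108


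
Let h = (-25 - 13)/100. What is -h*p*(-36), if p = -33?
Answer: 11286/25 ≈ 451.44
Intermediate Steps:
h = -19/50 (h = -38*1/100 = -19/50 ≈ -0.38000)
-h*p*(-36) = -(-19/50*(-33))*(-36) = -627*(-36)/50 = -1*(-11286/25) = 11286/25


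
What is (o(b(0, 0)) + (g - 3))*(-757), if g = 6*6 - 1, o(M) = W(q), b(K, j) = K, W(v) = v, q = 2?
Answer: -25738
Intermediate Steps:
o(M) = 2
g = 35 (g = 36 - 1 = 35)
(o(b(0, 0)) + (g - 3))*(-757) = (2 + (35 - 3))*(-757) = (2 + 32)*(-757) = 34*(-757) = -25738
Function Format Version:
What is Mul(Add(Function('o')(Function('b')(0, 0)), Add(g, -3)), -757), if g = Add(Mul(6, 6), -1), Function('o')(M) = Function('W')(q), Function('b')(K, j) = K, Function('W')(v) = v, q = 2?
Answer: -25738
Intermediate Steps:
Function('o')(M) = 2
g = 35 (g = Add(36, -1) = 35)
Mul(Add(Function('o')(Function('b')(0, 0)), Add(g, -3)), -757) = Mul(Add(2, Add(35, -3)), -757) = Mul(Add(2, 32), -757) = Mul(34, -757) = -25738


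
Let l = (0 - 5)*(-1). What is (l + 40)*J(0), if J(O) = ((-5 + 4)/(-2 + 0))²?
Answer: 45/4 ≈ 11.250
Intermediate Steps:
l = 5 (l = -5*(-1) = 5)
J(O) = ¼ (J(O) = (-1/(-2))² = (-1*(-½))² = (½)² = ¼)
(l + 40)*J(0) = (5 + 40)*(¼) = 45*(¼) = 45/4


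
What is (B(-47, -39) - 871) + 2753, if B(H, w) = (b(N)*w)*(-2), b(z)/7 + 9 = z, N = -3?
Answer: -4670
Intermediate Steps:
b(z) = -63 + 7*z
B(H, w) = 168*w (B(H, w) = ((-63 + 7*(-3))*w)*(-2) = ((-63 - 21)*w)*(-2) = -84*w*(-2) = 168*w)
(B(-47, -39) - 871) + 2753 = (168*(-39) - 871) + 2753 = (-6552 - 871) + 2753 = -7423 + 2753 = -4670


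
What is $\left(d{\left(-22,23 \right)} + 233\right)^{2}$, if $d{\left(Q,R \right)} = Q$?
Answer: $44521$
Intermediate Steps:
$\left(d{\left(-22,23 \right)} + 233\right)^{2} = \left(-22 + 233\right)^{2} = 211^{2} = 44521$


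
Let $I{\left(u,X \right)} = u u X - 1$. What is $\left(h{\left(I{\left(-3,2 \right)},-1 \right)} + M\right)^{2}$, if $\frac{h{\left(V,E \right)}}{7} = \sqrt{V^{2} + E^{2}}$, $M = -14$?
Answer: $14406 - 196 \sqrt{290} \approx 11068.0$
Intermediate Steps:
$I{\left(u,X \right)} = -1 + X u^{2}$ ($I{\left(u,X \right)} = u^{2} X - 1 = X u^{2} - 1 = -1 + X u^{2}$)
$h{\left(V,E \right)} = 7 \sqrt{E^{2} + V^{2}}$ ($h{\left(V,E \right)} = 7 \sqrt{V^{2} + E^{2}} = 7 \sqrt{E^{2} + V^{2}}$)
$\left(h{\left(I{\left(-3,2 \right)},-1 \right)} + M\right)^{2} = \left(7 \sqrt{\left(-1\right)^{2} + \left(-1 + 2 \left(-3\right)^{2}\right)^{2}} - 14\right)^{2} = \left(7 \sqrt{1 + \left(-1 + 2 \cdot 9\right)^{2}} - 14\right)^{2} = \left(7 \sqrt{1 + \left(-1 + 18\right)^{2}} - 14\right)^{2} = \left(7 \sqrt{1 + 17^{2}} - 14\right)^{2} = \left(7 \sqrt{1 + 289} - 14\right)^{2} = \left(7 \sqrt{290} - 14\right)^{2} = \left(-14 + 7 \sqrt{290}\right)^{2}$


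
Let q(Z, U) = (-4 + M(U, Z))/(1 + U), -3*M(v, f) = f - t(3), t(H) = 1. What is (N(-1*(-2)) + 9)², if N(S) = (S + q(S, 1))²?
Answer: 105625/1296 ≈ 81.501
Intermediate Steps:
M(v, f) = ⅓ - f/3 (M(v, f) = -(f - 1*1)/3 = -(f - 1)/3 = -(-1 + f)/3 = ⅓ - f/3)
q(Z, U) = (-11/3 - Z/3)/(1 + U) (q(Z, U) = (-4 + (⅓ - Z/3))/(1 + U) = (-11/3 - Z/3)/(1 + U))
N(S) = (-11/6 + 5*S/6)² (N(S) = (S + (-11 - S)/(3*(1 + 1)))² = (S + (⅓)*(-11 - S)/2)² = (S + (⅓)*(½)*(-11 - S))² = (S + (-11/6 - S/6))² = (-11/6 + 5*S/6)²)
(N(-1*(-2)) + 9)² = ((-11 + 5*(-1*(-2)))²/36 + 9)² = ((-11 + 5*2)²/36 + 9)² = ((-11 + 10)²/36 + 9)² = ((1/36)*(-1)² + 9)² = ((1/36)*1 + 9)² = (1/36 + 9)² = (325/36)² = 105625/1296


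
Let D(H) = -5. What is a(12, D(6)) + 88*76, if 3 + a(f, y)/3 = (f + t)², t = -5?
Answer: 6826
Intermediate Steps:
a(f, y) = -9 + 3*(-5 + f)² (a(f, y) = -9 + 3*(f - 5)² = -9 + 3*(-5 + f)²)
a(12, D(6)) + 88*76 = (-9 + 3*(-5 + 12)²) + 88*76 = (-9 + 3*7²) + 6688 = (-9 + 3*49) + 6688 = (-9 + 147) + 6688 = 138 + 6688 = 6826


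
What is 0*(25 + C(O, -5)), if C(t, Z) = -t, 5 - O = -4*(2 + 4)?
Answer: 0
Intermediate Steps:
O = 29 (O = 5 - (-4)*(2 + 4) = 5 - (-4)*6 = 5 - 1*(-24) = 5 + 24 = 29)
0*(25 + C(O, -5)) = 0*(25 - 1*29) = 0*(25 - 29) = 0*(-4) = 0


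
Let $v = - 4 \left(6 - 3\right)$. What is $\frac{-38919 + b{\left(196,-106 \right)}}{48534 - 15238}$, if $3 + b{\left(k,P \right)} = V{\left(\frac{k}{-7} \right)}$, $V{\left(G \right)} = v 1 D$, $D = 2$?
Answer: $- \frac{19473}{16648} \approx -1.1697$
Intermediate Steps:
$v = -12$ ($v = \left(-4\right) 3 = -12$)
$V{\left(G \right)} = -24$ ($V{\left(G \right)} = \left(-12\right) 1 \cdot 2 = \left(-12\right) 2 = -24$)
$b{\left(k,P \right)} = -27$ ($b{\left(k,P \right)} = -3 - 24 = -27$)
$\frac{-38919 + b{\left(196,-106 \right)}}{48534 - 15238} = \frac{-38919 - 27}{48534 - 15238} = - \frac{38946}{33296} = \left(-38946\right) \frac{1}{33296} = - \frac{19473}{16648}$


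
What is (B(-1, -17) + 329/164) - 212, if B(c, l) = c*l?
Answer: -31651/164 ≈ -192.99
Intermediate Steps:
(B(-1, -17) + 329/164) - 212 = (-1*(-17) + 329/164) - 212 = (17 + 329*(1/164)) - 212 = (17 + 329/164) - 212 = 3117/164 - 212 = -31651/164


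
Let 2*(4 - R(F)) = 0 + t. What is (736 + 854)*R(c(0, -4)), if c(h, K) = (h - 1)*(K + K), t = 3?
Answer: 3975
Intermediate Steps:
c(h, K) = 2*K*(-1 + h) (c(h, K) = (-1 + h)*(2*K) = 2*K*(-1 + h))
R(F) = 5/2 (R(F) = 4 - (0 + 3)/2 = 4 - ½*3 = 4 - 3/2 = 5/2)
(736 + 854)*R(c(0, -4)) = (736 + 854)*(5/2) = 1590*(5/2) = 3975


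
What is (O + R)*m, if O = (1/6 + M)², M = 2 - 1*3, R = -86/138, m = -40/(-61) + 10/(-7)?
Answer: -3245/58926 ≈ -0.055069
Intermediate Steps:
m = -330/427 (m = -40*(-1/61) + 10*(-⅐) = 40/61 - 10/7 = -330/427 ≈ -0.77283)
R = -43/69 (R = -86*1/138 = -43/69 ≈ -0.62319)
M = -1 (M = 2 - 3 = -1)
O = 25/36 (O = (1/6 - 1)² = (⅙ - 1)² = (-⅚)² = 25/36 ≈ 0.69444)
(O + R)*m = (25/36 - 43/69)*(-330/427) = (59/828)*(-330/427) = -3245/58926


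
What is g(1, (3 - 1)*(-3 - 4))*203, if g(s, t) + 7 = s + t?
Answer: -4060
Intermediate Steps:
g(s, t) = -7 + s + t (g(s, t) = -7 + (s + t) = -7 + s + t)
g(1, (3 - 1)*(-3 - 4))*203 = (-7 + 1 + (3 - 1)*(-3 - 4))*203 = (-7 + 1 + 2*(-7))*203 = (-7 + 1 - 14)*203 = -20*203 = -4060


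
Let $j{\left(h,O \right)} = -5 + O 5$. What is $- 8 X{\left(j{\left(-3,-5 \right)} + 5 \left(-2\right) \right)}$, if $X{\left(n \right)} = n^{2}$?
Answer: $-12800$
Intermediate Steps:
$j{\left(h,O \right)} = -5 + 5 O$
$- 8 X{\left(j{\left(-3,-5 \right)} + 5 \left(-2\right) \right)} = - 8 \left(\left(-5 + 5 \left(-5\right)\right) + 5 \left(-2\right)\right)^{2} = - 8 \left(\left(-5 - 25\right) - 10\right)^{2} = - 8 \left(-30 - 10\right)^{2} = - 8 \left(-40\right)^{2} = \left(-8\right) 1600 = -12800$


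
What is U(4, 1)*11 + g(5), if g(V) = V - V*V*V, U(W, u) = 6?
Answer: -54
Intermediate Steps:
g(V) = V - V**3 (g(V) = V - V**2*V = V - V**3)
U(4, 1)*11 + g(5) = 6*11 + (5 - 1*5**3) = 66 + (5 - 1*125) = 66 + (5 - 125) = 66 - 120 = -54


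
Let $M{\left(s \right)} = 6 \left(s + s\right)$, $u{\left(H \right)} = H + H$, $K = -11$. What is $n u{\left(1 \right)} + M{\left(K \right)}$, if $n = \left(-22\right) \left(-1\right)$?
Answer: $-88$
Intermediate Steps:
$n = 22$
$u{\left(H \right)} = 2 H$
$M{\left(s \right)} = 12 s$ ($M{\left(s \right)} = 6 \cdot 2 s = 12 s$)
$n u{\left(1 \right)} + M{\left(K \right)} = 22 \cdot 2 \cdot 1 + 12 \left(-11\right) = 22 \cdot 2 - 132 = 44 - 132 = -88$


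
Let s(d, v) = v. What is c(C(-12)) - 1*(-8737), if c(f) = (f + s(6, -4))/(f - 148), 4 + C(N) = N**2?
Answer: 8720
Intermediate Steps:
C(N) = -4 + N**2
c(f) = (-4 + f)/(-148 + f) (c(f) = (f - 4)/(f - 148) = (-4 + f)/(-148 + f))
c(C(-12)) - 1*(-8737) = (-4 + (-4 + (-12)**2))/(-148 + (-4 + (-12)**2)) - 1*(-8737) = (-4 + (-4 + 144))/(-148 + (-4 + 144)) + 8737 = (-4 + 140)/(-148 + 140) + 8737 = 136/(-8) + 8737 = -1/8*136 + 8737 = -17 + 8737 = 8720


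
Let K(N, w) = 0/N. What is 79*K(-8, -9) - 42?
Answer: -42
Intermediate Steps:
K(N, w) = 0
79*K(-8, -9) - 42 = 79*0 - 42 = 0 - 42 = -42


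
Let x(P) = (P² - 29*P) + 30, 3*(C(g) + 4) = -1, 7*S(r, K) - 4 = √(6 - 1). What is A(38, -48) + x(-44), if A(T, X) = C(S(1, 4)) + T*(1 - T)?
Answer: 5495/3 ≈ 1831.7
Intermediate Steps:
S(r, K) = 4/7 + √5/7 (S(r, K) = 4/7 + √(6 - 1)/7 = 4/7 + √5/7)
C(g) = -13/3 (C(g) = -4 + (⅓)*(-1) = -4 - ⅓ = -13/3)
x(P) = 30 + P² - 29*P
A(T, X) = -13/3 + T*(1 - T)
A(38, -48) + x(-44) = (-13/3 + 38 - 1*38²) + (30 + (-44)² - 29*(-44)) = (-13/3 + 38 - 1*1444) + (30 + 1936 + 1276) = (-13/3 + 38 - 1444) + 3242 = -4231/3 + 3242 = 5495/3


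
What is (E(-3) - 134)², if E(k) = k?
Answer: 18769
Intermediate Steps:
(E(-3) - 134)² = (-3 - 134)² = (-137)² = 18769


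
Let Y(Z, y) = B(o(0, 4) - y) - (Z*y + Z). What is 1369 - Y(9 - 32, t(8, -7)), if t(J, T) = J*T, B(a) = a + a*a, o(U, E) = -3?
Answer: -228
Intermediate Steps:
B(a) = a + a²
Y(Z, y) = -Z + (-3 - y)*(-2 - y) - Z*y (Y(Z, y) = (-3 - y)*(1 + (-3 - y)) - (Z*y + Z) = (-3 - y)*(-2 - y) - (Z + Z*y) = (-3 - y)*(-2 - y) + (-Z - Z*y) = -Z + (-3 - y)*(-2 - y) - Z*y)
1369 - Y(9 - 32, t(8, -7)) = 1369 - (-(9 - 32) + (2 + 8*(-7))*(3 + 8*(-7)) - (9 - 32)*8*(-7)) = 1369 - (-1*(-23) + (2 - 56)*(3 - 56) - 1*(-23)*(-56)) = 1369 - (23 - 54*(-53) - 1288) = 1369 - (23 + 2862 - 1288) = 1369 - 1*1597 = 1369 - 1597 = -228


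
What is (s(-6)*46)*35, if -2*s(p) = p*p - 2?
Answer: -27370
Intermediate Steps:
s(p) = 1 - p**2/2 (s(p) = -(p*p - 2)/2 = -(p**2 - 2)/2 = -(-2 + p**2)/2 = 1 - p**2/2)
(s(-6)*46)*35 = ((1 - 1/2*(-6)**2)*46)*35 = ((1 - 1/2*36)*46)*35 = ((1 - 18)*46)*35 = -17*46*35 = -782*35 = -27370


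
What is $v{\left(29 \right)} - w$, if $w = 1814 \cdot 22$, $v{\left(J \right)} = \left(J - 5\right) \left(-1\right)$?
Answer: $-39932$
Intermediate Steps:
$v{\left(J \right)} = 5 - J$ ($v{\left(J \right)} = \left(-5 + J\right) \left(-1\right) = 5 - J$)
$w = 39908$
$v{\left(29 \right)} - w = \left(5 - 29\right) - 39908 = -24 - 39908 = -39932$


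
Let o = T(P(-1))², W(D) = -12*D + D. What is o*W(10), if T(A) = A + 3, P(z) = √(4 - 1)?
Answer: -1320 - 660*√3 ≈ -2463.2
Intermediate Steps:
P(z) = √3
T(A) = 3 + A
W(D) = -11*D
o = (3 + √3)² ≈ 22.392
o*W(10) = (3 + √3)²*(-11*10) = (3 + √3)²*(-110) = -110*(3 + √3)²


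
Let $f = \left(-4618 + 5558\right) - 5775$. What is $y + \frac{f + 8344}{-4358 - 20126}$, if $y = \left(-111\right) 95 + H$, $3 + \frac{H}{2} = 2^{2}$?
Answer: $- \frac{258138321}{24484} \approx -10543.0$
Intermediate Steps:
$H = 2$ ($H = -6 + 2 \cdot 2^{2} = -6 + 2 \cdot 4 = -6 + 8 = 2$)
$y = -10543$ ($y = \left(-111\right) 95 + 2 = -10545 + 2 = -10543$)
$f = -4835$ ($f = 940 - 5775 = -4835$)
$y + \frac{f + 8344}{-4358 - 20126} = -10543 + \frac{-4835 + 8344}{-4358 - 20126} = -10543 + \frac{3509}{-24484} = -10543 + 3509 \left(- \frac{1}{24484}\right) = -10543 - \frac{3509}{24484} = - \frac{258138321}{24484}$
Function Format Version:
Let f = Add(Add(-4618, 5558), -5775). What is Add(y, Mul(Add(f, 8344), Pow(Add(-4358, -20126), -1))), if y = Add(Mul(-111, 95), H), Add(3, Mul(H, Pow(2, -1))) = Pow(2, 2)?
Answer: Rational(-258138321, 24484) ≈ -10543.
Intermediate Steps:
H = 2 (H = Add(-6, Mul(2, Pow(2, 2))) = Add(-6, Mul(2, 4)) = Add(-6, 8) = 2)
y = -10543 (y = Add(Mul(-111, 95), 2) = Add(-10545, 2) = -10543)
f = -4835 (f = Add(940, -5775) = -4835)
Add(y, Mul(Add(f, 8344), Pow(Add(-4358, -20126), -1))) = Add(-10543, Mul(Add(-4835, 8344), Pow(Add(-4358, -20126), -1))) = Add(-10543, Mul(3509, Pow(-24484, -1))) = Add(-10543, Mul(3509, Rational(-1, 24484))) = Add(-10543, Rational(-3509, 24484)) = Rational(-258138321, 24484)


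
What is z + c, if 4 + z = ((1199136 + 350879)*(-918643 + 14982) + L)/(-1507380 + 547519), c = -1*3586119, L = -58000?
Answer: -2041491445988/959861 ≈ -2.1269e+6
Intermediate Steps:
c = -3586119
z = 1400684323471/959861 (z = -4 + ((1199136 + 350879)*(-918643 + 14982) - 58000)/(-1507380 + 547519) = -4 + (1550015*(-903661) - 58000)/(-959861) = -4 + (-1400688104915 - 58000)*(-1/959861) = -4 - 1400688162915*(-1/959861) = -4 + 1400688162915/959861 = 1400684323471/959861 ≈ 1.4593e+6)
z + c = 1400684323471/959861 - 3586119 = -2041491445988/959861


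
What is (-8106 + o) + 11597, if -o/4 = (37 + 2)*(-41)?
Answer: 9887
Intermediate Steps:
o = 6396 (o = -4*(37 + 2)*(-41) = -156*(-41) = -4*(-1599) = 6396)
(-8106 + o) + 11597 = (-8106 + 6396) + 11597 = -1710 + 11597 = 9887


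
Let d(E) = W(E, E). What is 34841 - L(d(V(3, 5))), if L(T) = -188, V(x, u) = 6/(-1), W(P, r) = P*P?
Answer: 35029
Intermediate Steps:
W(P, r) = P**2
V(x, u) = -6 (V(x, u) = 6*(-1) = -6)
d(E) = E**2
34841 - L(d(V(3, 5))) = 34841 - 1*(-188) = 34841 + 188 = 35029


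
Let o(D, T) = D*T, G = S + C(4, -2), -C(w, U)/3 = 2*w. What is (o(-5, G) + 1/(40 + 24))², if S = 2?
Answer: 49575681/4096 ≈ 12103.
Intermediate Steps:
C(w, U) = -6*w
G = -22 (G = 2 - 6*4 = 2 - 24 = -22)
(o(-5, G) + 1/(40 + 24))² = (-5*(-22) + 1/(40 + 24))² = (110 + 1/64)² = (7041/64)² = 49575681/4096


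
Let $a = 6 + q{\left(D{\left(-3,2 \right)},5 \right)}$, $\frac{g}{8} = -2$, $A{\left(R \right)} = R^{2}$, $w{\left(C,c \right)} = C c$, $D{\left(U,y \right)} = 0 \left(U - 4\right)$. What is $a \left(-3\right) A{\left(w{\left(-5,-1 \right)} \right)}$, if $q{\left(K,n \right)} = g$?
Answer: $750$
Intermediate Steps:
$D{\left(U,y \right)} = 0$ ($D{\left(U,y \right)} = 0 \left(-4 + U\right) = 0$)
$g = -16$ ($g = 8 \left(-2\right) = -16$)
$q{\left(K,n \right)} = -16$
$a = -10$ ($a = 6 - 16 = -10$)
$a \left(-3\right) A{\left(w{\left(-5,-1 \right)} \right)} = \left(-10\right) \left(-3\right) \left(\left(-5\right) \left(-1\right)\right)^{2} = 30 \cdot 5^{2} = 30 \cdot 25 = 750$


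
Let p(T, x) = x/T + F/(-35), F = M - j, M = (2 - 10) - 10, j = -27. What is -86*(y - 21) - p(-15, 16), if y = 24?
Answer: -26951/105 ≈ -256.68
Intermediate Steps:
M = -18 (M = -8 - 10 = -18)
F = 9 (F = -18 - 1*(-27) = -18 + 27 = 9)
p(T, x) = -9/35 + x/T (p(T, x) = x/T + 9/(-35) = x/T + 9*(-1/35) = x/T - 9/35 = -9/35 + x/T)
-86*(y - 21) - p(-15, 16) = -86*(24 - 21) - (-9/35 + 16/(-15)) = -86*3 - (-9/35 + 16*(-1/15)) = -258 - (-9/35 - 16/15) = -258 - 1*(-139/105) = -258 + 139/105 = -26951/105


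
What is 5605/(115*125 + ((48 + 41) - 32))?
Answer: 5605/14432 ≈ 0.38837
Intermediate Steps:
5605/(115*125 + ((48 + 41) - 32)) = 5605/(14375 + (89 - 32)) = 5605/(14375 + 57) = 5605/14432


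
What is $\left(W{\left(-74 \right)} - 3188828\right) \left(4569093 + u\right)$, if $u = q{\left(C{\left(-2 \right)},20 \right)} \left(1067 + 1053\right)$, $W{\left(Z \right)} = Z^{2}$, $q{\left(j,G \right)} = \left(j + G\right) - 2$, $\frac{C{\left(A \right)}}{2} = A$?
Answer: $-14639513227096$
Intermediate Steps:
$C{\left(A \right)} = 2 A$
$q{\left(j,G \right)} = -2 + G + j$ ($q{\left(j,G \right)} = \left(G + j\right) - 2 = -2 + G + j$)
$u = 29680$ ($u = \left(-2 + 20 + 2 \left(-2\right)\right) \left(1067 + 1053\right) = \left(-2 + 20 - 4\right) 2120 = 14 \cdot 2120 = 29680$)
$\left(W{\left(-74 \right)} - 3188828\right) \left(4569093 + u\right) = \left(\left(-74\right)^{2} - 3188828\right) \left(4569093 + 29680\right) = \left(5476 - 3188828\right) 4598773 = \left(-3183352\right) 4598773 = -14639513227096$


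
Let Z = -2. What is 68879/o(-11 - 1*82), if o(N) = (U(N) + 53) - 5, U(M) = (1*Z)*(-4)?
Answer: 68879/56 ≈ 1230.0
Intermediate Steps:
U(M) = 8 (U(M) = (1*(-2))*(-4) = -2*(-4) = 8)
o(N) = 56 (o(N) = (8 + 53) - 5 = 61 - 5 = 56)
68879/o(-11 - 1*82) = 68879/56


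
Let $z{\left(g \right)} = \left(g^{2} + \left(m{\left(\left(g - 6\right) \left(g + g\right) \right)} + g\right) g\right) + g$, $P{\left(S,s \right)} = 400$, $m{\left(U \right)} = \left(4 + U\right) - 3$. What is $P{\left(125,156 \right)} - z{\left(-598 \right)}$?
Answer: $431272020$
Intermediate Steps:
$m{\left(U \right)} = 1 + U$
$z{\left(g \right)} = g + g^{2} + g \left(1 + g + 2 g \left(-6 + g\right)\right)$ ($z{\left(g \right)} = \left(g^{2} + \left(\left(1 + \left(g - 6\right) \left(g + g\right)\right) + g\right) g\right) + g = \left(g^{2} + \left(\left(1 + \left(-6 + g\right) 2 g\right) + g\right) g\right) + g = \left(g^{2} + \left(\left(1 + 2 g \left(-6 + g\right)\right) + g\right) g\right) + g = \left(g^{2} + \left(1 + g + 2 g \left(-6 + g\right)\right) g\right) + g = \left(g^{2} + g \left(1 + g + 2 g \left(-6 + g\right)\right)\right) + g = g + g^{2} + g \left(1 + g + 2 g \left(-6 + g\right)\right)$)
$P{\left(125,156 \right)} - z{\left(-598 \right)} = 400 - 2 \left(-598\right) \left(1 - 598 - 598 \left(-6 - 598\right)\right) = 400 - 2 \left(-598\right) \left(1 - 598 - -361192\right) = 400 - 2 \left(-598\right) \left(1 - 598 + 361192\right) = 400 - 2 \left(-598\right) 360595 = 400 - -431271620 = 400 + 431271620 = 431272020$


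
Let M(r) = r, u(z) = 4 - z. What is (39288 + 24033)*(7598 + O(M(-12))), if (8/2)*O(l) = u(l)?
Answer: 481366242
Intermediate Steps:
O(l) = 1 - l/4 (O(l) = (4 - l)/4 = 1 - l/4)
(39288 + 24033)*(7598 + O(M(-12))) = (39288 + 24033)*(7598 + (1 - ¼*(-12))) = 63321*(7598 + (1 + 3)) = 63321*(7598 + 4) = 63321*7602 = 481366242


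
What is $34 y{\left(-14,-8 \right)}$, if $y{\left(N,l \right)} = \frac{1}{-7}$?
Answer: $- \frac{34}{7} \approx -4.8571$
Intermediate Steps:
$y{\left(N,l \right)} = - \frac{1}{7}$
$34 y{\left(-14,-8 \right)} = 34 \left(- \frac{1}{7}\right) = - \frac{34}{7}$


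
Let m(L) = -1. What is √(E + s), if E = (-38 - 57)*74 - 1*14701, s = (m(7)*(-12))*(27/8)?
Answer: I*√86762/2 ≈ 147.28*I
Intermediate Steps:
s = 81/2 (s = (-1*(-12))*(27/8) = 12*(27*(⅛)) = 12*(27/8) = 81/2 ≈ 40.500)
E = -21731 (E = -95*74 - 14701 = -7030 - 14701 = -21731)
√(E + s) = √(-21731 + 81/2) = √(-43381/2) = I*√86762/2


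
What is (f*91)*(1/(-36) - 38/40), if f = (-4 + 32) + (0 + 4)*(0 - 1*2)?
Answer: -16016/9 ≈ -1779.6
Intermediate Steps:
f = 20 (f = 28 + 4*(0 - 2) = 28 + 4*(-2) = 28 - 8 = 20)
(f*91)*(1/(-36) - 38/40) = (20*91)*(1/(-36) - 38/40) = 1820*(1*(-1/36) - 38*1/40) = 1820*(-1/36 - 19/20) = 1820*(-44/45) = -16016/9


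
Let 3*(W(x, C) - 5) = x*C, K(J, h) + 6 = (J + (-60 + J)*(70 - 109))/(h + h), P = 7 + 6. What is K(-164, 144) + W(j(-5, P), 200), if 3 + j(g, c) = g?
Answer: -36329/72 ≈ -504.57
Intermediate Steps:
P = 13
j(g, c) = -3 + g
K(J, h) = -6 + (2340 - 38*J)/(2*h) (K(J, h) = -6 + (J + (-60 + J)*(70 - 109))/(h + h) = -6 + (J + (-60 + J)*(-39))/((2*h)) = -6 + (J + (2340 - 39*J))*(1/(2*h)) = -6 + (2340 - 38*J)*(1/(2*h)) = -6 + (2340 - 38*J)/(2*h))
W(x, C) = 5 + C*x/3 (W(x, C) = 5 + (x*C)/3 = 5 + (C*x)/3 = 5 + C*x/3)
K(-164, 144) + W(j(-5, P), 200) = (1170 - 19*(-164) - 6*144)/144 + (5 + (⅓)*200*(-3 - 5)) = (1170 + 3116 - 864)/144 + (5 + (⅓)*200*(-8)) = (1/144)*3422 + (5 - 1600/3) = 1711/72 - 1585/3 = -36329/72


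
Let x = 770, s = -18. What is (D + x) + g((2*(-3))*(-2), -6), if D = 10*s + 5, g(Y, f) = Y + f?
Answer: 601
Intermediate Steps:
D = -175 (D = 10*(-18) + 5 = -180 + 5 = -175)
(D + x) + g((2*(-3))*(-2), -6) = (-175 + 770) + ((2*(-3))*(-2) - 6) = 595 + (-6*(-2) - 6) = 595 + (12 - 6) = 595 + 6 = 601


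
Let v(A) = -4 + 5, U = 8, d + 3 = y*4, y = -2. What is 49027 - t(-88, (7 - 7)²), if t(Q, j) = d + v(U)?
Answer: 49037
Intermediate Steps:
d = -11 (d = -3 - 2*4 = -3 - 8 = -11)
v(A) = 1
t(Q, j) = -10 (t(Q, j) = -11 + 1 = -10)
49027 - t(-88, (7 - 7)²) = 49027 - 1*(-10) = 49027 + 10 = 49037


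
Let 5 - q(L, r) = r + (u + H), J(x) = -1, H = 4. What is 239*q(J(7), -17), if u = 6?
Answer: 2868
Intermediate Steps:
q(L, r) = -5 - r (q(L, r) = 5 - (r + (6 + 4)) = 5 - (r + 10) = 5 - (10 + r) = 5 + (-10 - r) = -5 - r)
239*q(J(7), -17) = 239*(-5 - 1*(-17)) = 239*(-5 + 17) = 239*12 = 2868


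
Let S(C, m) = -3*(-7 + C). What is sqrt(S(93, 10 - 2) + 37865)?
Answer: sqrt(37607) ≈ 193.93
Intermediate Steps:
S(C, m) = 21 - 3*C
sqrt(S(93, 10 - 2) + 37865) = sqrt((21 - 3*93) + 37865) = sqrt((21 - 279) + 37865) = sqrt(-258 + 37865) = sqrt(37607)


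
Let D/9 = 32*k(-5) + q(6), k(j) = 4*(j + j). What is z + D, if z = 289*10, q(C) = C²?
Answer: -8306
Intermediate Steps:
k(j) = 8*j (k(j) = 4*(2*j) = 8*j)
D = -11196 (D = 9*(32*(8*(-5)) + 6²) = 9*(32*(-40) + 36) = 9*(-1280 + 36) = 9*(-1244) = -11196)
z = 2890
z + D = 2890 - 11196 = -8306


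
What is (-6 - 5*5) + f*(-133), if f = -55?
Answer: 7284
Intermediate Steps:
(-6 - 5*5) + f*(-133) = (-6 - 5*5) - 55*(-133) = (-6 - 25) + 7315 = -31 + 7315 = 7284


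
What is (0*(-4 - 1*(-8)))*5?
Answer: 0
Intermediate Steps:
(0*(-4 - 1*(-8)))*5 = (0*(-4 + 8))*5 = (0*4)*5 = 0*5 = 0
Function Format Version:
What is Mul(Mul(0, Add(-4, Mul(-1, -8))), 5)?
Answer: 0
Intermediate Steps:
Mul(Mul(0, Add(-4, Mul(-1, -8))), 5) = Mul(Mul(0, Add(-4, 8)), 5) = Mul(Mul(0, 4), 5) = Mul(0, 5) = 0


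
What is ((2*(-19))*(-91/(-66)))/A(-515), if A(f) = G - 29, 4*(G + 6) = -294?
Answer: 494/1023 ≈ 0.48289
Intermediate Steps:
G = -159/2 (G = -6 + (¼)*(-294) = -6 - 147/2 = -159/2 ≈ -79.500)
A(f) = -217/2 (A(f) = -159/2 - 29 = -217/2)
((2*(-19))*(-91/(-66)))/A(-515) = ((2*(-19))*(-91/(-66)))/(-217/2) = -(-3458)*(-1)/66*(-2/217) = -38*91/66*(-2/217) = -1729/33*(-2/217) = 494/1023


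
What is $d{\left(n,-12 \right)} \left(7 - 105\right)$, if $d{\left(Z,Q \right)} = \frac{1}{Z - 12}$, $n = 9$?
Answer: $\frac{98}{3} \approx 32.667$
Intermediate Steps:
$d{\left(Z,Q \right)} = \frac{1}{-12 + Z}$
$d{\left(n,-12 \right)} \left(7 - 105\right) = \frac{7 - 105}{-12 + 9} = \frac{1}{-3} \left(-98\right) = \left(- \frac{1}{3}\right) \left(-98\right) = \frac{98}{3}$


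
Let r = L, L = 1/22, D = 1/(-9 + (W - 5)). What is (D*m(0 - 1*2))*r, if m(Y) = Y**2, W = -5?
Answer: -2/209 ≈ -0.0095694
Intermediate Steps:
D = -1/19 (D = 1/(-9 + (-5 - 5)) = 1/(-9 - 10) = 1/(-19) = -1/19 ≈ -0.052632)
L = 1/22 ≈ 0.045455
r = 1/22 ≈ 0.045455
(D*m(0 - 1*2))*r = -(0 - 1*2)**2/19*(1/22) = -(0 - 2)**2/19*(1/22) = -1/19*(-2)**2*(1/22) = -1/19*4*(1/22) = -4/19*1/22 = -2/209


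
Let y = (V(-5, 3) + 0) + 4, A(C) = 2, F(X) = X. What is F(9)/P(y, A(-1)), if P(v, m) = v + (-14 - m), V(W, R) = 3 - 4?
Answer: -9/13 ≈ -0.69231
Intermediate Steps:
V(W, R) = -1
y = 3 (y = (-1 + 0) + 4 = -1 + 4 = 3)
P(v, m) = -14 + v - m
F(9)/P(y, A(-1)) = 9/(-14 + 3 - 1*2) = 9/(-14 + 3 - 2) = 9/(-13) = 9*(-1/13) = -9/13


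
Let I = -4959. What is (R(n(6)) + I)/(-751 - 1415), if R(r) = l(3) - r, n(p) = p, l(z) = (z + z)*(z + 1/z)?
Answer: 4945/2166 ≈ 2.2830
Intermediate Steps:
l(z) = 2*z*(z + 1/z) (l(z) = (2*z)*(z + 1/z) = 2*z*(z + 1/z))
R(r) = 20 - r (R(r) = (2 + 2*3**2) - r = (2 + 2*9) - r = (2 + 18) - r = 20 - r)
(R(n(6)) + I)/(-751 - 1415) = ((20 - 1*6) - 4959)/(-751 - 1415) = ((20 - 6) - 4959)/(-2166) = (14 - 4959)*(-1/2166) = -4945*(-1/2166) = 4945/2166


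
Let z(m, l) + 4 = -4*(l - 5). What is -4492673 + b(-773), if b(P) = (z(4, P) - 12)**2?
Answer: 5092543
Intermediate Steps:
z(m, l) = 16 - 4*l (z(m, l) = -4 - 4*(l - 5) = -4 - 4*(-5 + l) = -4 + (20 - 4*l) = 16 - 4*l)
b(P) = (4 - 4*P)**2 (b(P) = ((16 - 4*P) - 12)**2 = (4 - 4*P)**2)
-4492673 + b(-773) = -4492673 + 16*(-1 - 773)**2 = -4492673 + 16*(-774)**2 = -4492673 + 16*599076 = -4492673 + 9585216 = 5092543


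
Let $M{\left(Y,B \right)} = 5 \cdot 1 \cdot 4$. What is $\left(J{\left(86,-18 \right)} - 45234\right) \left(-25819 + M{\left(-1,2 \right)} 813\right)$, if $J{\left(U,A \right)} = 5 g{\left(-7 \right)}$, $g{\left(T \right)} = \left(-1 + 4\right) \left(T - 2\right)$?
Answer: $433682271$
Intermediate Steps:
$g{\left(T \right)} = -6 + 3 T$ ($g{\left(T \right)} = 3 \left(-2 + T\right) = -6 + 3 T$)
$J{\left(U,A \right)} = -135$ ($J{\left(U,A \right)} = 5 \left(-6 + 3 \left(-7\right)\right) = 5 \left(-6 - 21\right) = 5 \left(-27\right) = -135$)
$M{\left(Y,B \right)} = 20$ ($M{\left(Y,B \right)} = 5 \cdot 4 = 20$)
$\left(J{\left(86,-18 \right)} - 45234\right) \left(-25819 + M{\left(-1,2 \right)} 813\right) = \left(-135 - 45234\right) \left(-25819 + 20 \cdot 813\right) = - 45369 \left(-25819 + 16260\right) = \left(-45369\right) \left(-9559\right) = 433682271$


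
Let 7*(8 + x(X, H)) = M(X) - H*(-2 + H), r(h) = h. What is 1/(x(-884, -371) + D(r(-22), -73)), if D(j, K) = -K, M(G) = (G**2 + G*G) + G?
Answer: 7/1424100 ≈ 4.9154e-6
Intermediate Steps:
M(G) = G + 2*G**2 (M(G) = (G**2 + G**2) + G = 2*G**2 + G = G + 2*G**2)
x(X, H) = -8 - H*(-2 + H)/7 + X*(1 + 2*X)/7 (x(X, H) = -8 + (X*(1 + 2*X) - H*(-2 + H))/7 = -8 + (-H*(-2 + H)/7 + X*(1 + 2*X)/7) = -8 - H*(-2 + H)/7 + X*(1 + 2*X)/7)
1/(x(-884, -371) + D(r(-22), -73)) = 1/((-8 - 1/7*(-371)**2 + (2/7)*(-371) + (1/7)*(-884)*(1 + 2*(-884))) - 1*(-73)) = 1/((-8 - 1/7*137641 - 106 + (1/7)*(-884)*(1 - 1768)) + 73) = 1/((-8 - 19663 - 106 + (1/7)*(-884)*(-1767)) + 73) = 1/((-8 - 19663 - 106 + 1562028/7) + 73) = 1/(1423589/7 + 73) = 1/(1424100/7) = 7/1424100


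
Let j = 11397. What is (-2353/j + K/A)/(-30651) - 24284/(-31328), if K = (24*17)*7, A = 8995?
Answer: 2725188370729373/3515693474141640 ≈ 0.77515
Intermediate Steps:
K = 2856 (K = 408*7 = 2856)
(-2353/j + K/A)/(-30651) - 24284/(-31328) = (-2353/11397 + 2856/8995)/(-30651) - 24284/(-31328) = (-2353*1/11397 + 2856*(1/8995))*(-1/30651) - 24284*(-1/31328) = (-2353/11397 + 408/1285)*(-1/30651) + 6071/7832 = (1626371/14645145)*(-1/30651) + 6071/7832 = -1626371/448888339395 + 6071/7832 = 2725188370729373/3515693474141640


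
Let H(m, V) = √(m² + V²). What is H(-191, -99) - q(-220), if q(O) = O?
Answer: 220 + √46282 ≈ 435.13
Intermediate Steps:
H(m, V) = √(V² + m²)
H(-191, -99) - q(-220) = √((-99)² + (-191)²) - 1*(-220) = √(9801 + 36481) + 220 = √46282 + 220 = 220 + √46282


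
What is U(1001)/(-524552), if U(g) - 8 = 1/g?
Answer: -8009/525076552 ≈ -1.5253e-5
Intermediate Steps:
U(g) = 8 + 1/g
U(1001)/(-524552) = (8 + 1/1001)/(-524552) = (8 + 1/1001)*(-1/524552) = (8009/1001)*(-1/524552) = -8009/525076552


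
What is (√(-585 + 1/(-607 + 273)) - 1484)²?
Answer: (495656 - I*√65260594)²/111556 ≈ 2.2017e+6 - 71787.0*I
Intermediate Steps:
(√(-585 + 1/(-607 + 273)) - 1484)² = (√(-585 + 1/(-334)) - 1484)² = (√(-585 - 1/334) - 1484)² = (√(-195391/334) - 1484)² = (I*√65260594/334 - 1484)² = (-1484 + I*√65260594/334)²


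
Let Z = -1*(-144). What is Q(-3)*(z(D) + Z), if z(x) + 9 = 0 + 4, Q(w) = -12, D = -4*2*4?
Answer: -1668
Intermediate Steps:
D = -32 (D = -8*4 = -32)
z(x) = -5 (z(x) = -9 + (0 + 4) = -9 + 4 = -5)
Z = 144
Q(-3)*(z(D) + Z) = -12*(-5 + 144) = -12*139 = -1668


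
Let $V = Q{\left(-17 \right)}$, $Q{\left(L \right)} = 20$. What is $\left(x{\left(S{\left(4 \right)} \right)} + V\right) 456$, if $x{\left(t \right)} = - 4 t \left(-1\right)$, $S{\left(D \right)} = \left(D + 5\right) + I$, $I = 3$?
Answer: $31008$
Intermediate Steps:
$S{\left(D \right)} = 8 + D$ ($S{\left(D \right)} = \left(D + 5\right) + 3 = \left(5 + D\right) + 3 = 8 + D$)
$V = 20$
$x{\left(t \right)} = 4 t$ ($x{\left(t \right)} = - 4 \left(- t\right) = 4 t$)
$\left(x{\left(S{\left(4 \right)} \right)} + V\right) 456 = \left(4 \left(8 + 4\right) + 20\right) 456 = \left(4 \cdot 12 + 20\right) 456 = \left(48 + 20\right) 456 = 68 \cdot 456 = 31008$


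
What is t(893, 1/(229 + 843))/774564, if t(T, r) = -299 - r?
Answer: -106843/276777536 ≈ -0.00038602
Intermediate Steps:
t(893, 1/(229 + 843))/774564 = (-299 - 1/(229 + 843))/774564 = (-299 - 1/1072)*(1/774564) = -320529/1072*1/774564 = -106843/276777536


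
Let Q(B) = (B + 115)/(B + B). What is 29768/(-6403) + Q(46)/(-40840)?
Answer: -4862945301/1045994080 ≈ -4.6491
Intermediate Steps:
Q(B) = (115 + B)/(2*B) (Q(B) = (115 + B)/((2*B)) = (115 + B)*(1/(2*B)) = (115 + B)/(2*B))
29768/(-6403) + Q(46)/(-40840) = 29768/(-6403) + ((½)*(115 + 46)/46)/(-40840) = 29768*(-1/6403) + ((½)*(1/46)*161)*(-1/40840) = -29768/6403 + (7/4)*(-1/40840) = -29768/6403 - 7/163360 = -4862945301/1045994080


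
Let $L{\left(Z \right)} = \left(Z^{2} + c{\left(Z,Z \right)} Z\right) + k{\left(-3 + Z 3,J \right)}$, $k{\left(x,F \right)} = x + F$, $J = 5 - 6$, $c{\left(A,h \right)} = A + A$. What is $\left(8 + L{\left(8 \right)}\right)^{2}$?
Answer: $48400$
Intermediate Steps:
$c{\left(A,h \right)} = 2 A$
$J = -1$ ($J = 5 - 6 = -1$)
$k{\left(x,F \right)} = F + x$
$L{\left(Z \right)} = -4 + 3 Z + 3 Z^{2}$ ($L{\left(Z \right)} = \left(Z^{2} + 2 Z Z\right) + \left(-1 + \left(-3 + Z 3\right)\right) = \left(Z^{2} + 2 Z^{2}\right) + \left(-1 + \left(-3 + 3 Z\right)\right) = 3 Z^{2} + \left(-4 + 3 Z\right) = -4 + 3 Z + 3 Z^{2}$)
$\left(8 + L{\left(8 \right)}\right)^{2} = \left(8 + \left(-4 + 3 \cdot 8 + 3 \cdot 8^{2}\right)\right)^{2} = \left(8 + \left(-4 + 24 + 3 \cdot 64\right)\right)^{2} = \left(8 + \left(-4 + 24 + 192\right)\right)^{2} = \left(8 + 212\right)^{2} = 220^{2} = 48400$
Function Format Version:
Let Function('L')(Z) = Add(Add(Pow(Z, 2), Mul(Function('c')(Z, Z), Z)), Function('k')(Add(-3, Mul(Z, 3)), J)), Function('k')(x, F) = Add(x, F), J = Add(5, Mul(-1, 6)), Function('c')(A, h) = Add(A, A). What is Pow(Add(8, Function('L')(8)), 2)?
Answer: 48400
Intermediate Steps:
Function('c')(A, h) = Mul(2, A)
J = -1 (J = Add(5, -6) = -1)
Function('k')(x, F) = Add(F, x)
Function('L')(Z) = Add(-4, Mul(3, Z), Mul(3, Pow(Z, 2))) (Function('L')(Z) = Add(Add(Pow(Z, 2), Mul(Mul(2, Z), Z)), Add(-1, Add(-3, Mul(Z, 3)))) = Add(Add(Pow(Z, 2), Mul(2, Pow(Z, 2))), Add(-1, Add(-3, Mul(3, Z)))) = Add(Mul(3, Pow(Z, 2)), Add(-4, Mul(3, Z))) = Add(-4, Mul(3, Z), Mul(3, Pow(Z, 2))))
Pow(Add(8, Function('L')(8)), 2) = Pow(Add(8, Add(-4, Mul(3, 8), Mul(3, Pow(8, 2)))), 2) = Pow(Add(8, Add(-4, 24, Mul(3, 64))), 2) = Pow(Add(8, Add(-4, 24, 192)), 2) = Pow(Add(8, 212), 2) = Pow(220, 2) = 48400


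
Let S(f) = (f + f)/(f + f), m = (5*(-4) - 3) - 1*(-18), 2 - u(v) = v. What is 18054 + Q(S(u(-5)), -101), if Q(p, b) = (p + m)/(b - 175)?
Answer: 1245727/69 ≈ 18054.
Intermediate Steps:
u(v) = 2 - v
m = -5 (m = (-20 - 3) + 18 = -23 + 18 = -5)
S(f) = 1 (S(f) = (2*f)/((2*f)) = (2*f)*(1/(2*f)) = 1)
Q(p, b) = (-5 + p)/(-175 + b) (Q(p, b) = (p - 5)/(b - 175) = (-5 + p)/(-175 + b))
18054 + Q(S(u(-5)), -101) = 18054 + (-5 + 1)/(-175 - 101) = 18054 - 4/(-276) = 18054 - 1/276*(-4) = 18054 + 1/69 = 1245727/69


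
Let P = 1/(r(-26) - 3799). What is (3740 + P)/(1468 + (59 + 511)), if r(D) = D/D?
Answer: 14204519/7740324 ≈ 1.8351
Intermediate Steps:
r(D) = 1
P = -1/3798 (P = 1/(1 - 3799) = 1/(-3798) = -1/3798 ≈ -0.00026330)
(3740 + P)/(1468 + (59 + 511)) = (3740 - 1/3798)/(1468 + (59 + 511)) = 14204519/(3798*(1468 + 570)) = (14204519/3798)/2038 = (14204519/3798)*(1/2038) = 14204519/7740324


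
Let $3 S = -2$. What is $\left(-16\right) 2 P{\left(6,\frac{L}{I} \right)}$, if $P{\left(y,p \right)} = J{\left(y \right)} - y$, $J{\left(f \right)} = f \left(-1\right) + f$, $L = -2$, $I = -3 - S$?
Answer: $192$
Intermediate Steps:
$S = - \frac{2}{3}$ ($S = \frac{1}{3} \left(-2\right) = - \frac{2}{3} \approx -0.66667$)
$I = - \frac{7}{3}$ ($I = -3 - - \frac{2}{3} = -3 + \frac{2}{3} = - \frac{7}{3} \approx -2.3333$)
$J{\left(f \right)} = 0$ ($J{\left(f \right)} = - f + f = 0$)
$P{\left(y,p \right)} = - y$ ($P{\left(y,p \right)} = 0 - y = - y$)
$\left(-16\right) 2 P{\left(6,\frac{L}{I} \right)} = \left(-16\right) 2 \left(\left(-1\right) 6\right) = \left(-32\right) \left(-6\right) = 192$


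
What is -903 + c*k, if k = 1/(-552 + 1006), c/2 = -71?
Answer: -205052/227 ≈ -903.31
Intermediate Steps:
c = -142 (c = 2*(-71) = -142)
k = 1/454 ≈ 0.0022026
-903 + c*k = -903 - 142*1/454 = -903 - 71/227 = -205052/227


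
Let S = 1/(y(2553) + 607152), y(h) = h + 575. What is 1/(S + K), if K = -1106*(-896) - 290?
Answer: 610280/604595852081 ≈ 1.0094e-6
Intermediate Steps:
y(h) = 575 + h
K = 990686 (K = 990976 - 290 = 990686)
S = 1/610280 (S = 1/((575 + 2553) + 607152) = 1/(3128 + 607152) = 1/610280 ≈ 1.6386e-6)
1/(S + K) = 1/(1/610280 + 990686) = 1/(604595852081/610280) = 610280/604595852081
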